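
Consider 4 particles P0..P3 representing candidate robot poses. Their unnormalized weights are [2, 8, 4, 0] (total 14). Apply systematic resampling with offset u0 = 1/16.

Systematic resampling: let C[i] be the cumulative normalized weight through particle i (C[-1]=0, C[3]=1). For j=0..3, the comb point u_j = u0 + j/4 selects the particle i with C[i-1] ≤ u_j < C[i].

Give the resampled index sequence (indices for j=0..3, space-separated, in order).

C = [1/7, 5/7, 1, 1]
j=0: u_0=1/16 ∈ [0, 1/7) → index 0
j=1: u_1=5/16 ∈ [1/7, 5/7) → index 1
j=2: u_2=9/16 ∈ [1/7, 5/7) → index 1
j=3: u_3=13/16 ∈ [5/7, 1) → index 2

0 1 1 2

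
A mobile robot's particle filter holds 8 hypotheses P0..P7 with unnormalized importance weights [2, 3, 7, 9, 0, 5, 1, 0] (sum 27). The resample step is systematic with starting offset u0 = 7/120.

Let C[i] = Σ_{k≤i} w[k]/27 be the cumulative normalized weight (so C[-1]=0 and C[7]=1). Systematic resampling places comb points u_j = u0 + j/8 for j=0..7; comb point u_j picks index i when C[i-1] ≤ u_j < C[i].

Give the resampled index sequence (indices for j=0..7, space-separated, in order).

C = [2/27, 5/27, 4/9, 7/9, 7/9, 26/27, 1, 1]
j=0: u_0=7/120 ∈ [0, 2/27) → index 0
j=1: u_1=11/60 ∈ [2/27, 5/27) → index 1
j=2: u_2=37/120 ∈ [5/27, 4/9) → index 2
j=3: u_3=13/30 ∈ [5/27, 4/9) → index 2
j=4: u_4=67/120 ∈ [4/9, 7/9) → index 3
j=5: u_5=41/60 ∈ [4/9, 7/9) → index 3
j=6: u_6=97/120 ∈ [7/9, 26/27) → index 5
j=7: u_7=14/15 ∈ [7/9, 26/27) → index 5

0 1 2 2 3 3 5 5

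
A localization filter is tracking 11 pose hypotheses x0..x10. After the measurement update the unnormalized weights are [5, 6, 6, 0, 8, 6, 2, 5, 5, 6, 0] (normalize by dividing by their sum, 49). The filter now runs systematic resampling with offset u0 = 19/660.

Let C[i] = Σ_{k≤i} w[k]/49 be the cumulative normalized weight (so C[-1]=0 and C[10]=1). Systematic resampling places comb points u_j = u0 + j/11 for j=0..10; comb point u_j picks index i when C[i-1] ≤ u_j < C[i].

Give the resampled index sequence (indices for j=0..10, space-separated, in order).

0 1 1 2 4 4 5 6 7 8 9

C = [5/49, 11/49, 17/49, 17/49, 25/49, 31/49, 33/49, 38/49, 43/49, 1, 1]
j=0: u_0=19/660 ∈ [0, 5/49) → index 0
j=1: u_1=79/660 ∈ [5/49, 11/49) → index 1
j=2: u_2=139/660 ∈ [5/49, 11/49) → index 1
j=3: u_3=199/660 ∈ [11/49, 17/49) → index 2
j=4: u_4=259/660 ∈ [17/49, 25/49) → index 4
j=5: u_5=29/60 ∈ [17/49, 25/49) → index 4
j=6: u_6=379/660 ∈ [25/49, 31/49) → index 5
j=7: u_7=439/660 ∈ [31/49, 33/49) → index 6
j=8: u_8=499/660 ∈ [33/49, 38/49) → index 7
j=9: u_9=559/660 ∈ [38/49, 43/49) → index 8
j=10: u_10=619/660 ∈ [43/49, 1) → index 9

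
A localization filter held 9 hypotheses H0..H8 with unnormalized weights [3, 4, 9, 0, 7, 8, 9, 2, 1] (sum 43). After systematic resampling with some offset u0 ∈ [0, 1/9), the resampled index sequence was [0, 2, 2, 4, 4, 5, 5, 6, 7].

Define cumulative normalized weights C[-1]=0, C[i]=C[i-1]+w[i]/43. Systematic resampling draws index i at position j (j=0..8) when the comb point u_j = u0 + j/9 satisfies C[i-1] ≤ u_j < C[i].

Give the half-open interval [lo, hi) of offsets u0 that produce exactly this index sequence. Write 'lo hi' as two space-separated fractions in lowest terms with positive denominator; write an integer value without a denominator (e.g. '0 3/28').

C = [3/43, 7/43, 16/43, 16/43, 23/43, 31/43, 40/43, 42/43, 1]
j=0 picked index 0: u0 ∈ [0, 3/43)
j=1 picked index 2: u0 ∈ [20/387, 101/387)
j=2 picked index 2: u0 ∈ [-23/387, 58/387)
j=3 picked index 4: u0 ∈ [5/129, 26/129)
j=4 picked index 4: u0 ∈ [-28/387, 35/387)
j=5 picked index 5: u0 ∈ [-8/387, 64/387)
j=6 picked index 5: u0 ∈ [-17/129, 7/129)
j=7 picked index 6: u0 ∈ [-22/387, 59/387)
j=8 picked index 7: u0 ∈ [16/387, 34/387)
intersection: [20/387, 7/129)

20/387 7/129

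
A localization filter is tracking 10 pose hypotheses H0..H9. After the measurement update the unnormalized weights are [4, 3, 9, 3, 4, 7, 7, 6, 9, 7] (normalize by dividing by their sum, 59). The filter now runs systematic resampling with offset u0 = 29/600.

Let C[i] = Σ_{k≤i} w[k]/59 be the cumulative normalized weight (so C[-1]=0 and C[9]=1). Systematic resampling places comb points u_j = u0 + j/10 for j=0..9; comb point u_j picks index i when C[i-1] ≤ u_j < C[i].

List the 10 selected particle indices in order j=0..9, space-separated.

C = [4/59, 7/59, 16/59, 19/59, 23/59, 30/59, 37/59, 43/59, 52/59, 1]
j=0: u_0=29/600 ∈ [0, 4/59) → index 0
j=1: u_1=89/600 ∈ [7/59, 16/59) → index 2
j=2: u_2=149/600 ∈ [7/59, 16/59) → index 2
j=3: u_3=209/600 ∈ [19/59, 23/59) → index 4
j=4: u_4=269/600 ∈ [23/59, 30/59) → index 5
j=5: u_5=329/600 ∈ [30/59, 37/59) → index 6
j=6: u_6=389/600 ∈ [37/59, 43/59) → index 7
j=7: u_7=449/600 ∈ [43/59, 52/59) → index 8
j=8: u_8=509/600 ∈ [43/59, 52/59) → index 8
j=9: u_9=569/600 ∈ [52/59, 1) → index 9

0 2 2 4 5 6 7 8 8 9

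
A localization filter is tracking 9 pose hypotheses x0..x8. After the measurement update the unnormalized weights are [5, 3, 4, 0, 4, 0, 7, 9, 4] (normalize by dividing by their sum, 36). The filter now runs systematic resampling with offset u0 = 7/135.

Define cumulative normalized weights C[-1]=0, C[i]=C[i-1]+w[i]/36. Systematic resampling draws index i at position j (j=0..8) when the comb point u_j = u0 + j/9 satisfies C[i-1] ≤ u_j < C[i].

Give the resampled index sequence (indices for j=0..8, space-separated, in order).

0 1 2 4 6 6 7 7 8

C = [5/36, 2/9, 1/3, 1/3, 4/9, 4/9, 23/36, 8/9, 1]
j=0: u_0=7/135 ∈ [0, 5/36) → index 0
j=1: u_1=22/135 ∈ [5/36, 2/9) → index 1
j=2: u_2=37/135 ∈ [2/9, 1/3) → index 2
j=3: u_3=52/135 ∈ [1/3, 4/9) → index 4
j=4: u_4=67/135 ∈ [4/9, 23/36) → index 6
j=5: u_5=82/135 ∈ [4/9, 23/36) → index 6
j=6: u_6=97/135 ∈ [23/36, 8/9) → index 7
j=7: u_7=112/135 ∈ [23/36, 8/9) → index 7
j=8: u_8=127/135 ∈ [8/9, 1) → index 8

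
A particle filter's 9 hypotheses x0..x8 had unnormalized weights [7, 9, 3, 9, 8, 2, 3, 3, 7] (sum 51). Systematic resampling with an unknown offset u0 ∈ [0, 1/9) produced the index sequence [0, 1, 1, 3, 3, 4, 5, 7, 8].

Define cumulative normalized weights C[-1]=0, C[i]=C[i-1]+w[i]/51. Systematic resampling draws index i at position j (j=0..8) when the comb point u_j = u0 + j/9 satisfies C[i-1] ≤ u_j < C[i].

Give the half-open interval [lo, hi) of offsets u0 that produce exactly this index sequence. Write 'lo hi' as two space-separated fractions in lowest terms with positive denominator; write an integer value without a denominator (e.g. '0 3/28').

C = [7/51, 16/51, 19/51, 28/51, 12/17, 38/51, 41/51, 44/51, 1]
j=0 picked index 0: u0 ∈ [0, 7/51)
j=1 picked index 1: u0 ∈ [4/153, 31/153)
j=2 picked index 1: u0 ∈ [-13/153, 14/153)
j=3 picked index 3: u0 ∈ [2/51, 11/51)
j=4 picked index 3: u0 ∈ [-11/153, 16/153)
j=5 picked index 4: u0 ∈ [-1/153, 23/153)
j=6 picked index 5: u0 ∈ [2/51, 4/51)
j=7 picked index 7: u0 ∈ [4/153, 13/153)
j=8 picked index 8: u0 ∈ [-4/153, 1/9)
intersection: [2/51, 4/51)

2/51 4/51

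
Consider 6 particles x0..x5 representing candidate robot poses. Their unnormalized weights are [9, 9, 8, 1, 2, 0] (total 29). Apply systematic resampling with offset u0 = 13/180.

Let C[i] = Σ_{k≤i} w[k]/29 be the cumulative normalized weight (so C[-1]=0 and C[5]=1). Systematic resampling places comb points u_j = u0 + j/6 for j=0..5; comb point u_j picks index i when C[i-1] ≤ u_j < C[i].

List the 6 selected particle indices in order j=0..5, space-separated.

C = [9/29, 18/29, 26/29, 27/29, 1, 1]
j=0: u_0=13/180 ∈ [0, 9/29) → index 0
j=1: u_1=43/180 ∈ [0, 9/29) → index 0
j=2: u_2=73/180 ∈ [9/29, 18/29) → index 1
j=3: u_3=103/180 ∈ [9/29, 18/29) → index 1
j=4: u_4=133/180 ∈ [18/29, 26/29) → index 2
j=5: u_5=163/180 ∈ [26/29, 27/29) → index 3

0 0 1 1 2 3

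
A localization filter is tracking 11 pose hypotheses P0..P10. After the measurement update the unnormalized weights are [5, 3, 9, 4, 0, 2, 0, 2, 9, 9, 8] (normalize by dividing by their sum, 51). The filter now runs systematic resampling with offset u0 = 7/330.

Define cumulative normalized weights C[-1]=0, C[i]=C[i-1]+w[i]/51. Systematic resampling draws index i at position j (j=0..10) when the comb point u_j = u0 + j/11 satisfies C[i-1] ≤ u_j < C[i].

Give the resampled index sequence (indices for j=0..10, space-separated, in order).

C = [5/51, 8/51, 1/3, 7/17, 7/17, 23/51, 23/51, 25/51, 2/3, 43/51, 1]
j=0: u_0=7/330 ∈ [0, 5/51) → index 0
j=1: u_1=37/330 ∈ [5/51, 8/51) → index 1
j=2: u_2=67/330 ∈ [8/51, 1/3) → index 2
j=3: u_3=97/330 ∈ [8/51, 1/3) → index 2
j=4: u_4=127/330 ∈ [1/3, 7/17) → index 3
j=5: u_5=157/330 ∈ [23/51, 25/51) → index 7
j=6: u_6=17/30 ∈ [25/51, 2/3) → index 8
j=7: u_7=217/330 ∈ [25/51, 2/3) → index 8
j=8: u_8=247/330 ∈ [2/3, 43/51) → index 9
j=9: u_9=277/330 ∈ [2/3, 43/51) → index 9
j=10: u_10=307/330 ∈ [43/51, 1) → index 10

0 1 2 2 3 7 8 8 9 9 10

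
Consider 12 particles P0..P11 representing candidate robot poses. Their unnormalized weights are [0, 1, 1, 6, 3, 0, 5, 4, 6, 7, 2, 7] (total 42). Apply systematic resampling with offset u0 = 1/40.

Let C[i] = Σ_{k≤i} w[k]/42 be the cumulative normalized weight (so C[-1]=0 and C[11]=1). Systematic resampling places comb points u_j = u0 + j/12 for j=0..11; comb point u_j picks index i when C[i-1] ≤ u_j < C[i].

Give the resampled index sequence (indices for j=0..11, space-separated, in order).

C = [0, 1/42, 1/21, 4/21, 11/42, 11/42, 8/21, 10/21, 13/21, 11/14, 5/6, 1]
j=0: u_0=1/40 ∈ [1/42, 1/21) → index 2
j=1: u_1=13/120 ∈ [1/21, 4/21) → index 3
j=2: u_2=23/120 ∈ [4/21, 11/42) → index 4
j=3: u_3=11/40 ∈ [11/42, 8/21) → index 6
j=4: u_4=43/120 ∈ [11/42, 8/21) → index 6
j=5: u_5=53/120 ∈ [8/21, 10/21) → index 7
j=6: u_6=21/40 ∈ [10/21, 13/21) → index 8
j=7: u_7=73/120 ∈ [10/21, 13/21) → index 8
j=8: u_8=83/120 ∈ [13/21, 11/14) → index 9
j=9: u_9=31/40 ∈ [13/21, 11/14) → index 9
j=10: u_10=103/120 ∈ [5/6, 1) → index 11
j=11: u_11=113/120 ∈ [5/6, 1) → index 11

2 3 4 6 6 7 8 8 9 9 11 11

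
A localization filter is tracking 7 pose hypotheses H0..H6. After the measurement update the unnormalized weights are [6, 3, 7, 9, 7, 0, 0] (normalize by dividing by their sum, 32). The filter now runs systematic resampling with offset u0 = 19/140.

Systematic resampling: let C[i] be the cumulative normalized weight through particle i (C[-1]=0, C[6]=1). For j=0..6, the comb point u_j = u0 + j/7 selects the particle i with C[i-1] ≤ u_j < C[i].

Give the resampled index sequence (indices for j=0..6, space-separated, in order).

C = [3/16, 9/32, 1/2, 25/32, 1, 1, 1]
j=0: u_0=19/140 ∈ [0, 3/16) → index 0
j=1: u_1=39/140 ∈ [3/16, 9/32) → index 1
j=2: u_2=59/140 ∈ [9/32, 1/2) → index 2
j=3: u_3=79/140 ∈ [1/2, 25/32) → index 3
j=4: u_4=99/140 ∈ [1/2, 25/32) → index 3
j=5: u_5=17/20 ∈ [25/32, 1) → index 4
j=6: u_6=139/140 ∈ [25/32, 1) → index 4

0 1 2 3 3 4 4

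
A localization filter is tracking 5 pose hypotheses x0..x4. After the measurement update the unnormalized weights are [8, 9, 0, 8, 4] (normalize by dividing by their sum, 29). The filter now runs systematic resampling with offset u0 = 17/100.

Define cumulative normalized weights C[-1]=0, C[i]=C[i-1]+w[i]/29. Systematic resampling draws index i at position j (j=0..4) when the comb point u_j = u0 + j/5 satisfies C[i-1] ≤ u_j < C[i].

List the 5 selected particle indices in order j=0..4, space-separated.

C = [8/29, 17/29, 17/29, 25/29, 1]
j=0: u_0=17/100 ∈ [0, 8/29) → index 0
j=1: u_1=37/100 ∈ [8/29, 17/29) → index 1
j=2: u_2=57/100 ∈ [8/29, 17/29) → index 1
j=3: u_3=77/100 ∈ [17/29, 25/29) → index 3
j=4: u_4=97/100 ∈ [25/29, 1) → index 4

0 1 1 3 4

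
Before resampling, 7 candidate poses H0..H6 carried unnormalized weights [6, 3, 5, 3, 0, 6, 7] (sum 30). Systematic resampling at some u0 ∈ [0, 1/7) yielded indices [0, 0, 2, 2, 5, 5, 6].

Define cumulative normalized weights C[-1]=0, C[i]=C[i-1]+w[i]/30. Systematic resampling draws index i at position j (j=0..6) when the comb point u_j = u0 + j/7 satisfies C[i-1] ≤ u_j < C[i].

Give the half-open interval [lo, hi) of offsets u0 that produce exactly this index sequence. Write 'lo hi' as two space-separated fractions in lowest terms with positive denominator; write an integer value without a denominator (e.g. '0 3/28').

1/70 4/105

C = [1/5, 3/10, 7/15, 17/30, 17/30, 23/30, 1]
j=0 picked index 0: u0 ∈ [0, 1/5)
j=1 picked index 0: u0 ∈ [-1/7, 2/35)
j=2 picked index 2: u0 ∈ [1/70, 19/105)
j=3 picked index 2: u0 ∈ [-9/70, 4/105)
j=4 picked index 5: u0 ∈ [-1/210, 41/210)
j=5 picked index 5: u0 ∈ [-31/210, 11/210)
j=6 picked index 6: u0 ∈ [-19/210, 1/7)
intersection: [1/70, 4/105)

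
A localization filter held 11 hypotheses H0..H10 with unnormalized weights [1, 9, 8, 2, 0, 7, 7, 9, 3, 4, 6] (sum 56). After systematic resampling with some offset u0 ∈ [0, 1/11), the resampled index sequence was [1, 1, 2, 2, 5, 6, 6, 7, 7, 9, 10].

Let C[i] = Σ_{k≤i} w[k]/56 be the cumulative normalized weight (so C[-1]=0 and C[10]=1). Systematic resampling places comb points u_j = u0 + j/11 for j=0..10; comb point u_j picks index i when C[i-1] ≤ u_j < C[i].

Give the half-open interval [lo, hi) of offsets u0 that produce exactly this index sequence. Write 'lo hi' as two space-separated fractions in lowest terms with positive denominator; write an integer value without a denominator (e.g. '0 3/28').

17/616 25/616

C = [1/56, 5/28, 9/28, 5/14, 5/14, 27/56, 17/28, 43/56, 23/28, 25/28, 1]
j=0 picked index 1: u0 ∈ [1/56, 5/28)
j=1 picked index 1: u0 ∈ [-45/616, 27/308)
j=2 picked index 2: u0 ∈ [-1/308, 43/308)
j=3 picked index 2: u0 ∈ [-29/308, 15/308)
j=4 picked index 5: u0 ∈ [-1/154, 73/616)
j=5 picked index 6: u0 ∈ [17/616, 47/308)
j=6 picked index 6: u0 ∈ [-39/616, 19/308)
j=7 picked index 7: u0 ∈ [-9/308, 81/616)
j=8 picked index 7: u0 ∈ [-37/308, 25/616)
j=9 picked index 9: u0 ∈ [1/308, 23/308)
j=10 picked index 10: u0 ∈ [-5/308, 1/11)
intersection: [17/616, 25/616)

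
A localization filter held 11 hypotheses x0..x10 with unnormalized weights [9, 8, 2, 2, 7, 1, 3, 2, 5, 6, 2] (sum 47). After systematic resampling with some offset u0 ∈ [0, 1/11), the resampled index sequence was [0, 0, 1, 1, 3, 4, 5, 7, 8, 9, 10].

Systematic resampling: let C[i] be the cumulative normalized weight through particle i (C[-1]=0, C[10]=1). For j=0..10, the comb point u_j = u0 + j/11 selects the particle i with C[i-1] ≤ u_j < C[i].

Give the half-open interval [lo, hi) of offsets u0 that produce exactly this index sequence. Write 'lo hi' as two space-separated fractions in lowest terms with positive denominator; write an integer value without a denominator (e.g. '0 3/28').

26/517 37/517

C = [9/47, 17/47, 19/47, 21/47, 28/47, 29/47, 32/47, 34/47, 39/47, 45/47, 1]
j=0 picked index 0: u0 ∈ [0, 9/47)
j=1 picked index 0: u0 ∈ [-1/11, 52/517)
j=2 picked index 1: u0 ∈ [5/517, 93/517)
j=3 picked index 1: u0 ∈ [-42/517, 46/517)
j=4 picked index 3: u0 ∈ [21/517, 43/517)
j=5 picked index 4: u0 ∈ [-4/517, 73/517)
j=6 picked index 5: u0 ∈ [26/517, 37/517)
j=7 picked index 7: u0 ∈ [23/517, 45/517)
j=8 picked index 8: u0 ∈ [-2/517, 53/517)
j=9 picked index 9: u0 ∈ [6/517, 72/517)
j=10 picked index 10: u0 ∈ [25/517, 1/11)
intersection: [26/517, 37/517)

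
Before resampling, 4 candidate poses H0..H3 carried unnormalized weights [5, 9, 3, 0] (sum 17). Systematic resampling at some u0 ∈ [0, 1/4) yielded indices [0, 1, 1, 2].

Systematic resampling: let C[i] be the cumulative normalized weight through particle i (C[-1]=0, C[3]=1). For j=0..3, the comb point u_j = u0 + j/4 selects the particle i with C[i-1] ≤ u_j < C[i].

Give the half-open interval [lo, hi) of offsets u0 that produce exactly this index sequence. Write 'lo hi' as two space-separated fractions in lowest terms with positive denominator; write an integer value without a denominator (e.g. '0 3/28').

C = [5/17, 14/17, 1, 1]
j=0 picked index 0: u0 ∈ [0, 5/17)
j=1 picked index 1: u0 ∈ [3/68, 39/68)
j=2 picked index 1: u0 ∈ [-7/34, 11/34)
j=3 picked index 2: u0 ∈ [5/68, 1/4)
intersection: [5/68, 1/4)

5/68 1/4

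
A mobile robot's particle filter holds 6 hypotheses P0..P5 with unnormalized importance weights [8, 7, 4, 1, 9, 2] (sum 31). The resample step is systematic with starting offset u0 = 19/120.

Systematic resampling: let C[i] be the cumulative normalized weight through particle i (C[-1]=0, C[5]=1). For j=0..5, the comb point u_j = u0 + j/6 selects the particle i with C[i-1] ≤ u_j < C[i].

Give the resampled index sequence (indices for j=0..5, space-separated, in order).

0 1 2 4 4 5

C = [8/31, 15/31, 19/31, 20/31, 29/31, 1]
j=0: u_0=19/120 ∈ [0, 8/31) → index 0
j=1: u_1=13/40 ∈ [8/31, 15/31) → index 1
j=2: u_2=59/120 ∈ [15/31, 19/31) → index 2
j=3: u_3=79/120 ∈ [20/31, 29/31) → index 4
j=4: u_4=33/40 ∈ [20/31, 29/31) → index 4
j=5: u_5=119/120 ∈ [29/31, 1) → index 5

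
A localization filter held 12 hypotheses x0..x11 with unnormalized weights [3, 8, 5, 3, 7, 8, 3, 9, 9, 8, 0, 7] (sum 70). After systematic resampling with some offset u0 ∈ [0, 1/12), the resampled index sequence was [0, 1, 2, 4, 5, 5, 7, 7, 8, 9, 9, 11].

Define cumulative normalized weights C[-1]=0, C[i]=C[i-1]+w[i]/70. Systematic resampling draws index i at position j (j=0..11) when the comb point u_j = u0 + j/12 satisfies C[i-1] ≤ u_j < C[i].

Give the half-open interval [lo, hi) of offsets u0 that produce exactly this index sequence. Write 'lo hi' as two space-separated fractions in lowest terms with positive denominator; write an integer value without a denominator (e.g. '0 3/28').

4/105 3/70

C = [3/70, 11/70, 8/35, 19/70, 13/35, 17/35, 37/70, 23/35, 11/14, 9/10, 9/10, 1]
j=0 picked index 0: u0 ∈ [0, 3/70)
j=1 picked index 1: u0 ∈ [-17/420, 31/420)
j=2 picked index 2: u0 ∈ [-1/105, 13/210)
j=3 picked index 4: u0 ∈ [3/140, 17/140)
j=4 picked index 5: u0 ∈ [4/105, 16/105)
j=5 picked index 5: u0 ∈ [-19/420, 29/420)
j=6 picked index 7: u0 ∈ [1/35, 11/70)
j=7 picked index 7: u0 ∈ [-23/420, 31/420)
j=8 picked index 8: u0 ∈ [-1/105, 5/42)
j=9 picked index 9: u0 ∈ [1/28, 3/20)
j=10 picked index 9: u0 ∈ [-1/21, 1/15)
j=11 picked index 11: u0 ∈ [-1/60, 1/12)
intersection: [4/105, 3/70)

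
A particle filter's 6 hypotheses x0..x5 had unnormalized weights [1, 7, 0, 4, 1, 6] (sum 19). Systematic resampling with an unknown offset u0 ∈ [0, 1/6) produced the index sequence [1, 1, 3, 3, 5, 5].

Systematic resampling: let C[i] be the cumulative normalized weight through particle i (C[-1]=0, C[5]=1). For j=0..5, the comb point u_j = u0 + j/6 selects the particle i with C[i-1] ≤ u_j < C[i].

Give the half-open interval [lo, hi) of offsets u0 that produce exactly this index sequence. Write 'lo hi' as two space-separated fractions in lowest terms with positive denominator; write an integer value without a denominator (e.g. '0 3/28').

5/57 5/38

C = [1/19, 8/19, 8/19, 12/19, 13/19, 1]
j=0 picked index 1: u0 ∈ [1/19, 8/19)
j=1 picked index 1: u0 ∈ [-13/114, 29/114)
j=2 picked index 3: u0 ∈ [5/57, 17/57)
j=3 picked index 3: u0 ∈ [-3/38, 5/38)
j=4 picked index 5: u0 ∈ [1/57, 1/3)
j=5 picked index 5: u0 ∈ [-17/114, 1/6)
intersection: [5/57, 5/38)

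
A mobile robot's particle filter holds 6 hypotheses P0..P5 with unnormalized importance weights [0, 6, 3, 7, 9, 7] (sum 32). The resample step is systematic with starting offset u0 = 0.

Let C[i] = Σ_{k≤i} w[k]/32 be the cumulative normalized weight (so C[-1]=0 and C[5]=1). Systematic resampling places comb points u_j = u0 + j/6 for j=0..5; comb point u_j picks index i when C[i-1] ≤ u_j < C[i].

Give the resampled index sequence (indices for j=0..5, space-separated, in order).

1 1 3 4 4 5

C = [0, 3/16, 9/32, 1/2, 25/32, 1]
j=0: u_0=0 ∈ [0, 3/16) → index 1
j=1: u_1=1/6 ∈ [0, 3/16) → index 1
j=2: u_2=1/3 ∈ [9/32, 1/2) → index 3
j=3: u_3=1/2 ∈ [1/2, 25/32) → index 4
j=4: u_4=2/3 ∈ [1/2, 25/32) → index 4
j=5: u_5=5/6 ∈ [25/32, 1) → index 5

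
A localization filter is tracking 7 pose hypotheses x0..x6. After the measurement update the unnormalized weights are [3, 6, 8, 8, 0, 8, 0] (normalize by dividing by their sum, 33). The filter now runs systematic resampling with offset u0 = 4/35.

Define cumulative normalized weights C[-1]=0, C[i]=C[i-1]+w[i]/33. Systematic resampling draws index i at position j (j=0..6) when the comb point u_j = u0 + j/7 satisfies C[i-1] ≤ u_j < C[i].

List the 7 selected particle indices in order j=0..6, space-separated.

C = [1/11, 3/11, 17/33, 25/33, 25/33, 1, 1]
j=0: u_0=4/35 ∈ [1/11, 3/11) → index 1
j=1: u_1=9/35 ∈ [1/11, 3/11) → index 1
j=2: u_2=2/5 ∈ [3/11, 17/33) → index 2
j=3: u_3=19/35 ∈ [17/33, 25/33) → index 3
j=4: u_4=24/35 ∈ [17/33, 25/33) → index 3
j=5: u_5=29/35 ∈ [25/33, 1) → index 5
j=6: u_6=34/35 ∈ [25/33, 1) → index 5

1 1 2 3 3 5 5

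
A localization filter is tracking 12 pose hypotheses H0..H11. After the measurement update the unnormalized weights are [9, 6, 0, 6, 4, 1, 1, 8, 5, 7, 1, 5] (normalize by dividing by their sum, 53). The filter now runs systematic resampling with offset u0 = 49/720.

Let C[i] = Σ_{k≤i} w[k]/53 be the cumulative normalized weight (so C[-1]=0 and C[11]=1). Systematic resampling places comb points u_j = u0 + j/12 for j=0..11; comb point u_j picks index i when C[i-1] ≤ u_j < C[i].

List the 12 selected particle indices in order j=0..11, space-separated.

0 0 1 3 4 5 7 7 8 9 10 11

C = [9/53, 15/53, 15/53, 21/53, 25/53, 26/53, 27/53, 35/53, 40/53, 47/53, 48/53, 1]
j=0: u_0=49/720 ∈ [0, 9/53) → index 0
j=1: u_1=109/720 ∈ [0, 9/53) → index 0
j=2: u_2=169/720 ∈ [9/53, 15/53) → index 1
j=3: u_3=229/720 ∈ [15/53, 21/53) → index 3
j=4: u_4=289/720 ∈ [21/53, 25/53) → index 4
j=5: u_5=349/720 ∈ [25/53, 26/53) → index 5
j=6: u_6=409/720 ∈ [27/53, 35/53) → index 7
j=7: u_7=469/720 ∈ [27/53, 35/53) → index 7
j=8: u_8=529/720 ∈ [35/53, 40/53) → index 8
j=9: u_9=589/720 ∈ [40/53, 47/53) → index 9
j=10: u_10=649/720 ∈ [47/53, 48/53) → index 10
j=11: u_11=709/720 ∈ [48/53, 1) → index 11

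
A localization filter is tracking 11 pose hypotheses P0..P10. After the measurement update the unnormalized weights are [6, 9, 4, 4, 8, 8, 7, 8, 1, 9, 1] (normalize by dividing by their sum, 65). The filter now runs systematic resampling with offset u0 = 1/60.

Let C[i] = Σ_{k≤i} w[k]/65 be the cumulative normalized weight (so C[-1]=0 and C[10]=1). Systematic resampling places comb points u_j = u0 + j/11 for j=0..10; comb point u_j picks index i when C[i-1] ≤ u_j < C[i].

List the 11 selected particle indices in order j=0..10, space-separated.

0 1 1 2 4 4 5 6 7 8 9

C = [6/65, 3/13, 19/65, 23/65, 31/65, 3/5, 46/65, 54/65, 11/13, 64/65, 1]
j=0: u_0=1/60 ∈ [0, 6/65) → index 0
j=1: u_1=71/660 ∈ [6/65, 3/13) → index 1
j=2: u_2=131/660 ∈ [6/65, 3/13) → index 1
j=3: u_3=191/660 ∈ [3/13, 19/65) → index 2
j=4: u_4=251/660 ∈ [23/65, 31/65) → index 4
j=5: u_5=311/660 ∈ [23/65, 31/65) → index 4
j=6: u_6=371/660 ∈ [31/65, 3/5) → index 5
j=7: u_7=431/660 ∈ [3/5, 46/65) → index 6
j=8: u_8=491/660 ∈ [46/65, 54/65) → index 7
j=9: u_9=551/660 ∈ [54/65, 11/13) → index 8
j=10: u_10=611/660 ∈ [11/13, 64/65) → index 9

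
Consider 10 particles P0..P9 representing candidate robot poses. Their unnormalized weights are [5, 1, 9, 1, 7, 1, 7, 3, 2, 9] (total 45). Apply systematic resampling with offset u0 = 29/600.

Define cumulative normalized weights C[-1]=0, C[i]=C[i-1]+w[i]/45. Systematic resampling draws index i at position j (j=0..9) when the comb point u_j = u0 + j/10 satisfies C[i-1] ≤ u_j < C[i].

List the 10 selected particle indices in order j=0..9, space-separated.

C = [1/9, 2/15, 1/3, 16/45, 23/45, 8/15, 31/45, 34/45, 4/5, 1]
j=0: u_0=29/600 ∈ [0, 1/9) → index 0
j=1: u_1=89/600 ∈ [2/15, 1/3) → index 2
j=2: u_2=149/600 ∈ [2/15, 1/3) → index 2
j=3: u_3=209/600 ∈ [1/3, 16/45) → index 3
j=4: u_4=269/600 ∈ [16/45, 23/45) → index 4
j=5: u_5=329/600 ∈ [8/15, 31/45) → index 6
j=6: u_6=389/600 ∈ [8/15, 31/45) → index 6
j=7: u_7=449/600 ∈ [31/45, 34/45) → index 7
j=8: u_8=509/600 ∈ [4/5, 1) → index 9
j=9: u_9=569/600 ∈ [4/5, 1) → index 9

0 2 2 3 4 6 6 7 9 9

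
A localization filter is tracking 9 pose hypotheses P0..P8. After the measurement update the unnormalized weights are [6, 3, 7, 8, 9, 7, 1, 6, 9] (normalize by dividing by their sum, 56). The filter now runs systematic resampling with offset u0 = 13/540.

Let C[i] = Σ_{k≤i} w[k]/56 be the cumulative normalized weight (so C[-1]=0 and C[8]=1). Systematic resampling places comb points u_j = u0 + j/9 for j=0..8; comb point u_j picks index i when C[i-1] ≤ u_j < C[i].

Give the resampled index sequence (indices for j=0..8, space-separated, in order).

0 1 2 3 4 4 5 7 8

C = [3/28, 9/56, 2/7, 3/7, 33/56, 5/7, 41/56, 47/56, 1]
j=0: u_0=13/540 ∈ [0, 3/28) → index 0
j=1: u_1=73/540 ∈ [3/28, 9/56) → index 1
j=2: u_2=133/540 ∈ [9/56, 2/7) → index 2
j=3: u_3=193/540 ∈ [2/7, 3/7) → index 3
j=4: u_4=253/540 ∈ [3/7, 33/56) → index 4
j=5: u_5=313/540 ∈ [3/7, 33/56) → index 4
j=6: u_6=373/540 ∈ [33/56, 5/7) → index 5
j=7: u_7=433/540 ∈ [41/56, 47/56) → index 7
j=8: u_8=493/540 ∈ [47/56, 1) → index 8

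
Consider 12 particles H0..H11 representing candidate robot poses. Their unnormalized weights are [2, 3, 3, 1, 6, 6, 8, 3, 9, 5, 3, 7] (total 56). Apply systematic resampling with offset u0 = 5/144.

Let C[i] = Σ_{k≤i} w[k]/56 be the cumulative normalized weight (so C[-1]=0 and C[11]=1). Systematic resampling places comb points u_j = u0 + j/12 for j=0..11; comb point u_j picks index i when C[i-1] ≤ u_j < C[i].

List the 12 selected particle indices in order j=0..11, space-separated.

C = [1/28, 5/56, 1/7, 9/56, 15/56, 3/8, 29/56, 4/7, 41/56, 23/28, 7/8, 1]
j=0: u_0=5/144 ∈ [0, 1/28) → index 0
j=1: u_1=17/144 ∈ [5/56, 1/7) → index 2
j=2: u_2=29/144 ∈ [9/56, 15/56) → index 4
j=3: u_3=41/144 ∈ [15/56, 3/8) → index 5
j=4: u_4=53/144 ∈ [15/56, 3/8) → index 5
j=5: u_5=65/144 ∈ [3/8, 29/56) → index 6
j=6: u_6=77/144 ∈ [29/56, 4/7) → index 7
j=7: u_7=89/144 ∈ [4/7, 41/56) → index 8
j=8: u_8=101/144 ∈ [4/7, 41/56) → index 8
j=9: u_9=113/144 ∈ [41/56, 23/28) → index 9
j=10: u_10=125/144 ∈ [23/28, 7/8) → index 10
j=11: u_11=137/144 ∈ [7/8, 1) → index 11

0 2 4 5 5 6 7 8 8 9 10 11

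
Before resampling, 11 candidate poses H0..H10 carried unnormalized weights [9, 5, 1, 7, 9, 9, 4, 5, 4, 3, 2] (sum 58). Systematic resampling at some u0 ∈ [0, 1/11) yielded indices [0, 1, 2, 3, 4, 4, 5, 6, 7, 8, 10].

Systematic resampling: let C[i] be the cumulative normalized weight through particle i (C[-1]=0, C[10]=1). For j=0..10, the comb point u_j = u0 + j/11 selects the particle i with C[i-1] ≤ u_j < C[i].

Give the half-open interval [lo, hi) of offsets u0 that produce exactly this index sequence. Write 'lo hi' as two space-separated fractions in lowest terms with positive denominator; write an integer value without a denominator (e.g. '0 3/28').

41/638 49/638

C = [9/58, 7/29, 15/58, 11/29, 31/58, 20/29, 22/29, 49/58, 53/58, 28/29, 1]
j=0 picked index 0: u0 ∈ [0, 9/58)
j=1 picked index 1: u0 ∈ [41/638, 48/319)
j=2 picked index 2: u0 ∈ [19/319, 49/638)
j=3 picked index 3: u0 ∈ [-9/638, 34/319)
j=4 picked index 4: u0 ∈ [5/319, 109/638)
j=5 picked index 4: u0 ∈ [-24/319, 51/638)
j=6 picked index 5: u0 ∈ [-7/638, 46/319)
j=7 picked index 6: u0 ∈ [17/319, 39/319)
j=8 picked index 7: u0 ∈ [10/319, 75/638)
j=9 picked index 8: u0 ∈ [17/638, 61/638)
j=10 picked index 10: u0 ∈ [18/319, 1/11)
intersection: [41/638, 49/638)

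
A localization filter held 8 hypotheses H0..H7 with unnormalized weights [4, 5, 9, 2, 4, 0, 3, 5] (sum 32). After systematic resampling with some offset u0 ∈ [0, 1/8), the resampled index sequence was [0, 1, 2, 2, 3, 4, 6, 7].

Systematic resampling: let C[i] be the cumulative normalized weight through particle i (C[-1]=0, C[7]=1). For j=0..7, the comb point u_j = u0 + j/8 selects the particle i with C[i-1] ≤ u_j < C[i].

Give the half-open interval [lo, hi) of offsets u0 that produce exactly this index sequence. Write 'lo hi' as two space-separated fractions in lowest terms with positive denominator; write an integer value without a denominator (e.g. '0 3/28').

1/16 3/32

C = [1/8, 9/32, 9/16, 5/8, 3/4, 3/4, 27/32, 1]
j=0 picked index 0: u0 ∈ [0, 1/8)
j=1 picked index 1: u0 ∈ [0, 5/32)
j=2 picked index 2: u0 ∈ [1/32, 5/16)
j=3 picked index 2: u0 ∈ [-3/32, 3/16)
j=4 picked index 3: u0 ∈ [1/16, 1/8)
j=5 picked index 4: u0 ∈ [0, 1/8)
j=6 picked index 6: u0 ∈ [0, 3/32)
j=7 picked index 7: u0 ∈ [-1/32, 1/8)
intersection: [1/16, 3/32)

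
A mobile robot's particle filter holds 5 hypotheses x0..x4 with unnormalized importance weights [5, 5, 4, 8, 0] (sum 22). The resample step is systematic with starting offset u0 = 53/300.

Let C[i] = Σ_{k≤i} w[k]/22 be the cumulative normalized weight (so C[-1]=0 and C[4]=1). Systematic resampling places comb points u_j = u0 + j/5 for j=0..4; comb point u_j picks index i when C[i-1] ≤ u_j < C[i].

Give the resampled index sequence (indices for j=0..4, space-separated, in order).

0 1 2 3 3

C = [5/22, 5/11, 7/11, 1, 1]
j=0: u_0=53/300 ∈ [0, 5/22) → index 0
j=1: u_1=113/300 ∈ [5/22, 5/11) → index 1
j=2: u_2=173/300 ∈ [5/11, 7/11) → index 2
j=3: u_3=233/300 ∈ [7/11, 1) → index 3
j=4: u_4=293/300 ∈ [7/11, 1) → index 3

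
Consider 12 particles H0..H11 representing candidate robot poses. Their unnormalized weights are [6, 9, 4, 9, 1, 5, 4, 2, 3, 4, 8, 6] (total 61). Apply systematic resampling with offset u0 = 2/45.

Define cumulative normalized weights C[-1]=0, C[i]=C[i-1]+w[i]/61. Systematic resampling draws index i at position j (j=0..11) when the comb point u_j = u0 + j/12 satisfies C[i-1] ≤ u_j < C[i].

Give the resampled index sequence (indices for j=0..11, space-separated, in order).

0 1 1 2 3 4 5 7 9 10 10 11

C = [6/61, 15/61, 19/61, 28/61, 29/61, 34/61, 38/61, 40/61, 43/61, 47/61, 55/61, 1]
j=0: u_0=2/45 ∈ [0, 6/61) → index 0
j=1: u_1=23/180 ∈ [6/61, 15/61) → index 1
j=2: u_2=19/90 ∈ [6/61, 15/61) → index 1
j=3: u_3=53/180 ∈ [15/61, 19/61) → index 2
j=4: u_4=17/45 ∈ [19/61, 28/61) → index 3
j=5: u_5=83/180 ∈ [28/61, 29/61) → index 4
j=6: u_6=49/90 ∈ [29/61, 34/61) → index 5
j=7: u_7=113/180 ∈ [38/61, 40/61) → index 7
j=8: u_8=32/45 ∈ [43/61, 47/61) → index 9
j=9: u_9=143/180 ∈ [47/61, 55/61) → index 10
j=10: u_10=79/90 ∈ [47/61, 55/61) → index 10
j=11: u_11=173/180 ∈ [55/61, 1) → index 11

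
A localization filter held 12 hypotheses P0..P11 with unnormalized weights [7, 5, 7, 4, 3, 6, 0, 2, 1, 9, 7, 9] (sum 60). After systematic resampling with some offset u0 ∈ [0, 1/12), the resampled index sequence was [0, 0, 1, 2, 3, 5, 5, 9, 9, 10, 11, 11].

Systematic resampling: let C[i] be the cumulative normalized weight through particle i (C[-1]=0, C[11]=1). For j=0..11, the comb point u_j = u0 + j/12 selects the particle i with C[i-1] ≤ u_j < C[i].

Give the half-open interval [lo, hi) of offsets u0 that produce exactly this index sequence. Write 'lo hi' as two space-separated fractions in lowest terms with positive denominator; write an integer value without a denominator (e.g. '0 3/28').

1/60 1/30

C = [7/60, 1/5, 19/60, 23/60, 13/30, 8/15, 8/15, 17/30, 7/12, 11/15, 17/20, 1]
j=0 picked index 0: u0 ∈ [0, 7/60)
j=1 picked index 0: u0 ∈ [-1/12, 1/30)
j=2 picked index 1: u0 ∈ [-1/20, 1/30)
j=3 picked index 2: u0 ∈ [-1/20, 1/15)
j=4 picked index 3: u0 ∈ [-1/60, 1/20)
j=5 picked index 5: u0 ∈ [1/60, 7/60)
j=6 picked index 5: u0 ∈ [-1/15, 1/30)
j=7 picked index 9: u0 ∈ [0, 3/20)
j=8 picked index 9: u0 ∈ [-1/12, 1/15)
j=9 picked index 10: u0 ∈ [-1/60, 1/10)
j=10 picked index 11: u0 ∈ [1/60, 1/6)
j=11 picked index 11: u0 ∈ [-1/15, 1/12)
intersection: [1/60, 1/30)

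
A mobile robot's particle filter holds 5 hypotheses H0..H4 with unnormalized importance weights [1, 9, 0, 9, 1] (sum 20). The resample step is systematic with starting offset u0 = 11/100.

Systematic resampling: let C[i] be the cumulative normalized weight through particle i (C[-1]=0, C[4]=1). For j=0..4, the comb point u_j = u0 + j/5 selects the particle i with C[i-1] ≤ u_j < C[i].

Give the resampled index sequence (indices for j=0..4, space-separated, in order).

C = [1/20, 1/2, 1/2, 19/20, 1]
j=0: u_0=11/100 ∈ [1/20, 1/2) → index 1
j=1: u_1=31/100 ∈ [1/20, 1/2) → index 1
j=2: u_2=51/100 ∈ [1/2, 19/20) → index 3
j=3: u_3=71/100 ∈ [1/2, 19/20) → index 3
j=4: u_4=91/100 ∈ [1/2, 19/20) → index 3

1 1 3 3 3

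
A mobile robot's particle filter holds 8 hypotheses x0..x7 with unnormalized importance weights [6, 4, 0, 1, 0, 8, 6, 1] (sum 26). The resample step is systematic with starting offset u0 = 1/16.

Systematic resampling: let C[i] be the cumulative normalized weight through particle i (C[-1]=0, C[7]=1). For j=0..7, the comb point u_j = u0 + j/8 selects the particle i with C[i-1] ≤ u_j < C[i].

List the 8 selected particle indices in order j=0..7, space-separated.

C = [3/13, 5/13, 5/13, 11/26, 11/26, 19/26, 25/26, 1]
j=0: u_0=1/16 ∈ [0, 3/13) → index 0
j=1: u_1=3/16 ∈ [0, 3/13) → index 0
j=2: u_2=5/16 ∈ [3/13, 5/13) → index 1
j=3: u_3=7/16 ∈ [11/26, 19/26) → index 5
j=4: u_4=9/16 ∈ [11/26, 19/26) → index 5
j=5: u_5=11/16 ∈ [11/26, 19/26) → index 5
j=6: u_6=13/16 ∈ [19/26, 25/26) → index 6
j=7: u_7=15/16 ∈ [19/26, 25/26) → index 6

0 0 1 5 5 5 6 6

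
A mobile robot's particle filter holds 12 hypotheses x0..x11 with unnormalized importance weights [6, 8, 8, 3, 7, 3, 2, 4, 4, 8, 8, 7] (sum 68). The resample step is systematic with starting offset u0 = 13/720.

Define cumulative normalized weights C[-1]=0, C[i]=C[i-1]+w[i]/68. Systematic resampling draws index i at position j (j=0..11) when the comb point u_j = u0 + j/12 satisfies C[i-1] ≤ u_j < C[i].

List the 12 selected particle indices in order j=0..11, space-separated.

0 1 1 2 3 4 6 7 9 9 10 11

C = [3/34, 7/34, 11/34, 25/68, 8/17, 35/68, 37/68, 41/68, 45/68, 53/68, 61/68, 1]
j=0: u_0=13/720 ∈ [0, 3/34) → index 0
j=1: u_1=73/720 ∈ [3/34, 7/34) → index 1
j=2: u_2=133/720 ∈ [3/34, 7/34) → index 1
j=3: u_3=193/720 ∈ [7/34, 11/34) → index 2
j=4: u_4=253/720 ∈ [11/34, 25/68) → index 3
j=5: u_5=313/720 ∈ [25/68, 8/17) → index 4
j=6: u_6=373/720 ∈ [35/68, 37/68) → index 6
j=7: u_7=433/720 ∈ [37/68, 41/68) → index 7
j=8: u_8=493/720 ∈ [45/68, 53/68) → index 9
j=9: u_9=553/720 ∈ [45/68, 53/68) → index 9
j=10: u_10=613/720 ∈ [53/68, 61/68) → index 10
j=11: u_11=673/720 ∈ [61/68, 1) → index 11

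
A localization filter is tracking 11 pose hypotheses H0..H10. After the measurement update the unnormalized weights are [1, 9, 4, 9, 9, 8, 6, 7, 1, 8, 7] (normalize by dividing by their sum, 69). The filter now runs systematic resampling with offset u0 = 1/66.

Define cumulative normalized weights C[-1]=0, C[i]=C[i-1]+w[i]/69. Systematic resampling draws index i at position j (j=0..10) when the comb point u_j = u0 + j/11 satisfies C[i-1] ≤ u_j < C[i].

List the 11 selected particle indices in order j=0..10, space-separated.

C = [1/69, 10/69, 14/69, 1/3, 32/69, 40/69, 2/3, 53/69, 18/23, 62/69, 1]
j=0: u_0=1/66 ∈ [1/69, 10/69) → index 1
j=1: u_1=7/66 ∈ [1/69, 10/69) → index 1
j=2: u_2=13/66 ∈ [10/69, 14/69) → index 2
j=3: u_3=19/66 ∈ [14/69, 1/3) → index 3
j=4: u_4=25/66 ∈ [1/3, 32/69) → index 4
j=5: u_5=31/66 ∈ [32/69, 40/69) → index 5
j=6: u_6=37/66 ∈ [32/69, 40/69) → index 5
j=7: u_7=43/66 ∈ [40/69, 2/3) → index 6
j=8: u_8=49/66 ∈ [2/3, 53/69) → index 7
j=9: u_9=5/6 ∈ [18/23, 62/69) → index 9
j=10: u_10=61/66 ∈ [62/69, 1) → index 10

1 1 2 3 4 5 5 6 7 9 10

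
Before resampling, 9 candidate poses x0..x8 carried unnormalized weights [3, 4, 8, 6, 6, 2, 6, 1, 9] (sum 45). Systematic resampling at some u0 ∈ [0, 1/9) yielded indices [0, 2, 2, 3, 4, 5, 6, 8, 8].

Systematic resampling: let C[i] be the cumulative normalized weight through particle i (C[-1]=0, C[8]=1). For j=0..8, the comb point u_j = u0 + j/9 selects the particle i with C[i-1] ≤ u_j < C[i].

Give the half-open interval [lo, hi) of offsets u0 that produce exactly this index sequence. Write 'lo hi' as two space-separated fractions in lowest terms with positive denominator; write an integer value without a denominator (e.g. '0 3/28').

2/45 1/15

C = [1/15, 7/45, 1/3, 7/15, 3/5, 29/45, 7/9, 4/5, 1]
j=0 picked index 0: u0 ∈ [0, 1/15)
j=1 picked index 2: u0 ∈ [2/45, 2/9)
j=2 picked index 2: u0 ∈ [-1/15, 1/9)
j=3 picked index 3: u0 ∈ [0, 2/15)
j=4 picked index 4: u0 ∈ [1/45, 7/45)
j=5 picked index 5: u0 ∈ [2/45, 4/45)
j=6 picked index 6: u0 ∈ [-1/45, 1/9)
j=7 picked index 8: u0 ∈ [1/45, 2/9)
j=8 picked index 8: u0 ∈ [-4/45, 1/9)
intersection: [2/45, 1/15)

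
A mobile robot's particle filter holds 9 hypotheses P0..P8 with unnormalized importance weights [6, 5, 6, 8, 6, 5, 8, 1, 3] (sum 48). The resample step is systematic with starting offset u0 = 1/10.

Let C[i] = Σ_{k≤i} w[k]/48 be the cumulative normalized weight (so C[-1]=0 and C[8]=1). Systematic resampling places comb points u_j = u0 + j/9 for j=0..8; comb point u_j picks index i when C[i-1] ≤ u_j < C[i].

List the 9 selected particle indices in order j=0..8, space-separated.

0 1 2 3 4 5 6 6 8

C = [1/8, 11/48, 17/48, 25/48, 31/48, 3/4, 11/12, 15/16, 1]
j=0: u_0=1/10 ∈ [0, 1/8) → index 0
j=1: u_1=19/90 ∈ [1/8, 11/48) → index 1
j=2: u_2=29/90 ∈ [11/48, 17/48) → index 2
j=3: u_3=13/30 ∈ [17/48, 25/48) → index 3
j=4: u_4=49/90 ∈ [25/48, 31/48) → index 4
j=5: u_5=59/90 ∈ [31/48, 3/4) → index 5
j=6: u_6=23/30 ∈ [3/4, 11/12) → index 6
j=7: u_7=79/90 ∈ [3/4, 11/12) → index 6
j=8: u_8=89/90 ∈ [15/16, 1) → index 8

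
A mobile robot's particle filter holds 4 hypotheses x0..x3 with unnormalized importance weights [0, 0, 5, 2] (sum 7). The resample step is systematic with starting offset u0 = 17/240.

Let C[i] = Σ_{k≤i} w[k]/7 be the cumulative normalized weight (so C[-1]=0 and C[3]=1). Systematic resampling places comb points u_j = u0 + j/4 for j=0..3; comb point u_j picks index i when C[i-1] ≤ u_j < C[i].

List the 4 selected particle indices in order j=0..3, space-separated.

C = [0, 0, 5/7, 1]
j=0: u_0=17/240 ∈ [0, 5/7) → index 2
j=1: u_1=77/240 ∈ [0, 5/7) → index 2
j=2: u_2=137/240 ∈ [0, 5/7) → index 2
j=3: u_3=197/240 ∈ [5/7, 1) → index 3

2 2 2 3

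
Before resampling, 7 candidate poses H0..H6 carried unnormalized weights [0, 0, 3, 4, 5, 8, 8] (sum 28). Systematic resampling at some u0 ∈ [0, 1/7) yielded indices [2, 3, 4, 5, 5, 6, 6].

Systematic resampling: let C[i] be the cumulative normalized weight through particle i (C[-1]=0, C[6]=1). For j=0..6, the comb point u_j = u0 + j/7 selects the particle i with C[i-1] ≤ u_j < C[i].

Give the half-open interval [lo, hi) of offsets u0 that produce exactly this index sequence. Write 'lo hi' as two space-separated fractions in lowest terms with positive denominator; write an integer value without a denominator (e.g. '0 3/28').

C = [0, 0, 3/28, 1/4, 3/7, 5/7, 1]
j=0 picked index 2: u0 ∈ [0, 3/28)
j=1 picked index 3: u0 ∈ [-1/28, 3/28)
j=2 picked index 4: u0 ∈ [-1/28, 1/7)
j=3 picked index 5: u0 ∈ [0, 2/7)
j=4 picked index 5: u0 ∈ [-1/7, 1/7)
j=5 picked index 6: u0 ∈ [0, 2/7)
j=6 picked index 6: u0 ∈ [-1/7, 1/7)
intersection: [0, 3/28)

0 3/28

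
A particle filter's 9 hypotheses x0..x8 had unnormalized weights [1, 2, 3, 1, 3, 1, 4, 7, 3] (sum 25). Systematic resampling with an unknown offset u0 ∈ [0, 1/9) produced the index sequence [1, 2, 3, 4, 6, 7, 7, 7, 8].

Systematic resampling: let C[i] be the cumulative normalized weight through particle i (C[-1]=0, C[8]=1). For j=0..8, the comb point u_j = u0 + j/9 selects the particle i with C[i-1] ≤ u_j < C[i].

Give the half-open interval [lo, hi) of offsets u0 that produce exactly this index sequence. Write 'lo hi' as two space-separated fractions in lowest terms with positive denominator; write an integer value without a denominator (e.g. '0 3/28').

2/45 13/225

C = [1/25, 3/25, 6/25, 7/25, 2/5, 11/25, 3/5, 22/25, 1]
j=0 picked index 1: u0 ∈ [1/25, 3/25)
j=1 picked index 2: u0 ∈ [2/225, 29/225)
j=2 picked index 3: u0 ∈ [4/225, 13/225)
j=3 picked index 4: u0 ∈ [-4/75, 1/15)
j=4 picked index 6: u0 ∈ [-1/225, 7/45)
j=5 picked index 7: u0 ∈ [2/45, 73/225)
j=6 picked index 7: u0 ∈ [-1/15, 16/75)
j=7 picked index 7: u0 ∈ [-8/45, 23/225)
j=8 picked index 8: u0 ∈ [-2/225, 1/9)
intersection: [2/45, 13/225)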